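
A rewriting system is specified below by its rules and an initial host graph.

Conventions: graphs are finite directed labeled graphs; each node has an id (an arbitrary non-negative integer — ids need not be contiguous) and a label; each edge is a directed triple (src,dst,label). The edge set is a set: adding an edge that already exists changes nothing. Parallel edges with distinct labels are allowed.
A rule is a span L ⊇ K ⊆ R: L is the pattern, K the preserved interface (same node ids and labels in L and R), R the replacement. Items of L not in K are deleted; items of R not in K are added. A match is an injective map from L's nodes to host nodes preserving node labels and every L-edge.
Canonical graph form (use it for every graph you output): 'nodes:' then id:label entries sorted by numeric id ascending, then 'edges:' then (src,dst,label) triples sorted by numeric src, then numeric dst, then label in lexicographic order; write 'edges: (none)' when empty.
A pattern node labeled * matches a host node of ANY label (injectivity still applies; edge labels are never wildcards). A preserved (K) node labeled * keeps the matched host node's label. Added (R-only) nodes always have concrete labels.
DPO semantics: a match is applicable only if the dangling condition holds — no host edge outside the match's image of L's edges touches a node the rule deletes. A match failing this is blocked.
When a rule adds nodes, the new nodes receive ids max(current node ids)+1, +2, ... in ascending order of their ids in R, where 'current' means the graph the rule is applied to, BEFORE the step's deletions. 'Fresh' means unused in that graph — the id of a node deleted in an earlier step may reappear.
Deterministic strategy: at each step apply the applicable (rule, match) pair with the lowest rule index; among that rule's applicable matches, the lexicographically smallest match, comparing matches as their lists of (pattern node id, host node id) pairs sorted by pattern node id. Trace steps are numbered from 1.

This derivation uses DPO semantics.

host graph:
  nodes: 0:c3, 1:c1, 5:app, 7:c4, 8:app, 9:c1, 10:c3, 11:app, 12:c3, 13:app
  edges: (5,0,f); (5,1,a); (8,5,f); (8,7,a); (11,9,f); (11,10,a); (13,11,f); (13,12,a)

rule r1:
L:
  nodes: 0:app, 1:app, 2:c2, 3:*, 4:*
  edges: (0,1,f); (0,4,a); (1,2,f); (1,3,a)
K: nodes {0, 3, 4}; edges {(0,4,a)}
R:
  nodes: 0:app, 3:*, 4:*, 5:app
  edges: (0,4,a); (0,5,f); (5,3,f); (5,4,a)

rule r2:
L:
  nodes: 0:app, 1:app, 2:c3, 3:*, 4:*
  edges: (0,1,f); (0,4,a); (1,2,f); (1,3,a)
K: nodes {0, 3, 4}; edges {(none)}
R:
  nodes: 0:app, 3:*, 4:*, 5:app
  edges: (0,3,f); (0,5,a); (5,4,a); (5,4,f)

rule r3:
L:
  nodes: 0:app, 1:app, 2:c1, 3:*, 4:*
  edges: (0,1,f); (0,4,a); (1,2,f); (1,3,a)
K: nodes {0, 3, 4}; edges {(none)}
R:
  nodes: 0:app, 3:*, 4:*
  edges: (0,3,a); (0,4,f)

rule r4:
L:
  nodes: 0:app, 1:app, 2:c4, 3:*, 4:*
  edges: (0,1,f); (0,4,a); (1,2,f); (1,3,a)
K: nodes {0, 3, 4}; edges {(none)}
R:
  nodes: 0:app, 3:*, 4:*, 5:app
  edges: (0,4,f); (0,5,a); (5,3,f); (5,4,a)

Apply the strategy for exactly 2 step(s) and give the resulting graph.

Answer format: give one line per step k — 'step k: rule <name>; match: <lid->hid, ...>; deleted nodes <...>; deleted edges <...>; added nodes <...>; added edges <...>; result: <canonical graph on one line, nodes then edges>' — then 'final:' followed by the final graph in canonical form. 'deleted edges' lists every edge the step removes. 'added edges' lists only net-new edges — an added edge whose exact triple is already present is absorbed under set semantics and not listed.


step 1: rule r2; match: 0->8, 1->5, 2->0, 3->1, 4->7; deleted nodes 0, 5; deleted edges (5,0,f); (5,1,a); (8,5,f); (8,7,a); added nodes 14; added edges (8,1,f); (8,14,a); (14,7,a); (14,7,f); result: nodes: 1:c1, 7:c4, 8:app, 9:c1, 10:c3, 11:app, 12:c3, 13:app, 14:app edges: (8,1,f); (8,14,a); (11,9,f); (11,10,a); (13,11,f); (13,12,a); (14,7,a); (14,7,f)
step 2: rule r3; match: 0->13, 1->11, 2->9, 3->10, 4->12; deleted nodes 9, 11; deleted edges (11,9,f); (11,10,a); (13,11,f); (13,12,a); added nodes (none); added edges (13,10,a); (13,12,f); result: nodes: 1:c1, 7:c4, 8:app, 10:c3, 12:c3, 13:app, 14:app edges: (8,1,f); (8,14,a); (13,10,a); (13,12,f); (14,7,a); (14,7,f)
final:
nodes: 1:c1, 7:c4, 8:app, 10:c3, 12:c3, 13:app, 14:app
edges: (8,1,f); (8,14,a); (13,10,a); (13,12,f); (14,7,a); (14,7,f)


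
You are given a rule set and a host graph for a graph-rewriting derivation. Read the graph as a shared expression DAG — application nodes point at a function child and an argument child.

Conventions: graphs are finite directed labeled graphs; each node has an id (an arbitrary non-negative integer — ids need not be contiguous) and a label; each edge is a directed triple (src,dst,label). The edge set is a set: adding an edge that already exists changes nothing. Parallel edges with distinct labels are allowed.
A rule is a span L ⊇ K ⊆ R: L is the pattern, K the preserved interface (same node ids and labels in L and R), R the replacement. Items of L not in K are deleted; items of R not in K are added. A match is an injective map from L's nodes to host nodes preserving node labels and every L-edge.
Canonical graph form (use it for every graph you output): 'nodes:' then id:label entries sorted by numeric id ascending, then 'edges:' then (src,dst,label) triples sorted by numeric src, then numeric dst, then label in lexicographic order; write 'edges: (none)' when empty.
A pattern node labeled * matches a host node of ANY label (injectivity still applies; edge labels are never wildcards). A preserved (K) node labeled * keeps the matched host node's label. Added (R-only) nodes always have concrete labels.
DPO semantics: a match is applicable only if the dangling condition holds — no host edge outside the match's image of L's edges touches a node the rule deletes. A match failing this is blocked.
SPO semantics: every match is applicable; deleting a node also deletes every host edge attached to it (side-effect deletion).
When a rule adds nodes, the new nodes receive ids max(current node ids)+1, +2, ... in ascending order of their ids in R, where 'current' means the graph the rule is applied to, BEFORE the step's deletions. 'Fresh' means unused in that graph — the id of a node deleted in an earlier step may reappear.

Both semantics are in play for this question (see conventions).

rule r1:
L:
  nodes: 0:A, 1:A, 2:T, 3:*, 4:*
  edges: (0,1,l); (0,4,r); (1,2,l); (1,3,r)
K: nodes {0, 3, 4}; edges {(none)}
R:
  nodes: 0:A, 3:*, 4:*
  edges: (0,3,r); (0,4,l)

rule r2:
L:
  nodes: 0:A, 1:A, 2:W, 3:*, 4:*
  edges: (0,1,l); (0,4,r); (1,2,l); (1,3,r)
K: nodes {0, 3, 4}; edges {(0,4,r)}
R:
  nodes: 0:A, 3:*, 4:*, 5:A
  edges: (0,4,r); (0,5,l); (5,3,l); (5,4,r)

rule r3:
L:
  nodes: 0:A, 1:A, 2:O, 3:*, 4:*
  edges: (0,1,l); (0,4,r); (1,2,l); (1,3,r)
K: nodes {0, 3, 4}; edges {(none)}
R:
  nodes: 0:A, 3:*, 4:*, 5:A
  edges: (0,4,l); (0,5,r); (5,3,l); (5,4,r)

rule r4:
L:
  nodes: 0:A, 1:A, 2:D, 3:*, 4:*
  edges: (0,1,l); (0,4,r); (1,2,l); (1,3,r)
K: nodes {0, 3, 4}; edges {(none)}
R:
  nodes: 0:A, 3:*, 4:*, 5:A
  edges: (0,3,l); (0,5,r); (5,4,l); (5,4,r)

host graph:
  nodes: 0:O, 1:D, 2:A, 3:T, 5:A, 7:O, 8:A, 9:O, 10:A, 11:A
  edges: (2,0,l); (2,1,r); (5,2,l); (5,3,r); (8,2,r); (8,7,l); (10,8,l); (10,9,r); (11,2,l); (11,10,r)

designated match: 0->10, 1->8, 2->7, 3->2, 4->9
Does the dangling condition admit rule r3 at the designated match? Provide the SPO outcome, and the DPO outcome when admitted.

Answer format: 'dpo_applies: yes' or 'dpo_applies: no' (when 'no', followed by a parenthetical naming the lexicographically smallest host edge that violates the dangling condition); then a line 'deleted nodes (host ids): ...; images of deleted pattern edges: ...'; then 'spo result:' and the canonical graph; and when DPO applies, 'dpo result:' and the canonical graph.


dpo_applies: yes
deleted nodes (host ids): 7, 8; images of deleted pattern edges: (8,2,r); (8,7,l); (10,8,l); (10,9,r)
spo result:
nodes: 0:O, 1:D, 2:A, 3:T, 5:A, 9:O, 10:A, 11:A, 12:A
edges: (2,0,l); (2,1,r); (5,2,l); (5,3,r); (10,9,l); (10,12,r); (11,2,l); (11,10,r); (12,2,l); (12,9,r)
dpo result:
nodes: 0:O, 1:D, 2:A, 3:T, 5:A, 9:O, 10:A, 11:A, 12:A
edges: (2,0,l); (2,1,r); (5,2,l); (5,3,r); (10,9,l); (10,12,r); (11,2,l); (11,10,r); (12,2,l); (12,9,r)


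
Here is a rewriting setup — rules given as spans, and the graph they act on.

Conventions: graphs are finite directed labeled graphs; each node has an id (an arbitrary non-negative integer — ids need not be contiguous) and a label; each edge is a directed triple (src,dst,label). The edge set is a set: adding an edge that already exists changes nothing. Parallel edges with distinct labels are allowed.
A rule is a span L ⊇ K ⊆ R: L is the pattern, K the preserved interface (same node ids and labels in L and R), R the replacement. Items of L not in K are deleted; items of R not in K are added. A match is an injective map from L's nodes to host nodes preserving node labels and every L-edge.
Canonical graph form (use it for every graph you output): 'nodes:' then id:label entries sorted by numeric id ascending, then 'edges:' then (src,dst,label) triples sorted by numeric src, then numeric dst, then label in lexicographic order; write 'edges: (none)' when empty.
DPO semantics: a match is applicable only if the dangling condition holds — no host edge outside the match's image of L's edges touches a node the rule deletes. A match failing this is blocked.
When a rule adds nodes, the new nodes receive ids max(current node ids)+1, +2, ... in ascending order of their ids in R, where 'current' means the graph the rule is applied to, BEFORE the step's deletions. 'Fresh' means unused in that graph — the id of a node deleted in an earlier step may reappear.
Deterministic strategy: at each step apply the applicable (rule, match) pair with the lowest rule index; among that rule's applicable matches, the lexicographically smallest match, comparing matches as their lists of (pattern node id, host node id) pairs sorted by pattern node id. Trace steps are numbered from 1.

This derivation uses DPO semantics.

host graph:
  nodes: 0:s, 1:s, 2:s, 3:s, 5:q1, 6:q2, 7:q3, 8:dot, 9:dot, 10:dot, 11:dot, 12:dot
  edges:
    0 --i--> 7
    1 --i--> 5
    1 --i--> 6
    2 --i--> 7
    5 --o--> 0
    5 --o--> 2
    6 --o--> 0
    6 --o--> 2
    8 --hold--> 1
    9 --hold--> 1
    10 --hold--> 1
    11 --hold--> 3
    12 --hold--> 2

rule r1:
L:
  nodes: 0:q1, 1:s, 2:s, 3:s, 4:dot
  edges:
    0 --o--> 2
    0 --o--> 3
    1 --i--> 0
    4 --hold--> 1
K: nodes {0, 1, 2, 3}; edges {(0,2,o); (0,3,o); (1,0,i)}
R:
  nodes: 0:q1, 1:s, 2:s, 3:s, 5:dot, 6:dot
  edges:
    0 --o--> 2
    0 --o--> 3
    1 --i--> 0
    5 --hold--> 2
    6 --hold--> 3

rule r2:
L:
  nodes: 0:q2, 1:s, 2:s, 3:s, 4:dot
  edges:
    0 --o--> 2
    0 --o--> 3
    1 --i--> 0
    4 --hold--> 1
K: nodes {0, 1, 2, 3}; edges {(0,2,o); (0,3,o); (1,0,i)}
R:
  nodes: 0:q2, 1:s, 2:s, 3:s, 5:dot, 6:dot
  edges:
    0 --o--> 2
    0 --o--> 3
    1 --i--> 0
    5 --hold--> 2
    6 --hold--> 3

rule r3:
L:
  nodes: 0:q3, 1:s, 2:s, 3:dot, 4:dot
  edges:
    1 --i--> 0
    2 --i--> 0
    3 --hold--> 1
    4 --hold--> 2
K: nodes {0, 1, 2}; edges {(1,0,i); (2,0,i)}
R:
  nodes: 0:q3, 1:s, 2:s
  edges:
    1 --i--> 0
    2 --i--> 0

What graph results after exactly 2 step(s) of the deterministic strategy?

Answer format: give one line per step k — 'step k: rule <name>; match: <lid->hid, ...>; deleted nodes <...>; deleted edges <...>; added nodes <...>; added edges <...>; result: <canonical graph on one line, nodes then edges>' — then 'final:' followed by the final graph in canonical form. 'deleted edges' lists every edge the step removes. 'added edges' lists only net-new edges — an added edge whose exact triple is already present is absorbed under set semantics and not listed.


step 1: rule r1; match: 0->5, 1->1, 2->0, 3->2, 4->8; deleted nodes 8; deleted edges (8,1,hold); added nodes 13, 14; added edges (13,0,hold); (14,2,hold); result: nodes: 0:s, 1:s, 2:s, 3:s, 5:q1, 6:q2, 7:q3, 9:dot, 10:dot, 11:dot, 12:dot, 13:dot, 14:dot edges: (0,7,i); (1,5,i); (1,6,i); (2,7,i); (5,0,o); (5,2,o); (6,0,o); (6,2,o); (9,1,hold); (10,1,hold); (11,3,hold); (12,2,hold); (13,0,hold); (14,2,hold)
step 2: rule r1; match: 0->5, 1->1, 2->0, 3->2, 4->9; deleted nodes 9; deleted edges (9,1,hold); added nodes 15, 16; added edges (15,0,hold); (16,2,hold); result: nodes: 0:s, 1:s, 2:s, 3:s, 5:q1, 6:q2, 7:q3, 10:dot, 11:dot, 12:dot, 13:dot, 14:dot, 15:dot, 16:dot edges: (0,7,i); (1,5,i); (1,6,i); (2,7,i); (5,0,o); (5,2,o); (6,0,o); (6,2,o); (10,1,hold); (11,3,hold); (12,2,hold); (13,0,hold); (14,2,hold); (15,0,hold); (16,2,hold)
final:
nodes: 0:s, 1:s, 2:s, 3:s, 5:q1, 6:q2, 7:q3, 10:dot, 11:dot, 12:dot, 13:dot, 14:dot, 15:dot, 16:dot
edges: (0,7,i); (1,5,i); (1,6,i); (2,7,i); (5,0,o); (5,2,o); (6,0,o); (6,2,o); (10,1,hold); (11,3,hold); (12,2,hold); (13,0,hold); (14,2,hold); (15,0,hold); (16,2,hold)


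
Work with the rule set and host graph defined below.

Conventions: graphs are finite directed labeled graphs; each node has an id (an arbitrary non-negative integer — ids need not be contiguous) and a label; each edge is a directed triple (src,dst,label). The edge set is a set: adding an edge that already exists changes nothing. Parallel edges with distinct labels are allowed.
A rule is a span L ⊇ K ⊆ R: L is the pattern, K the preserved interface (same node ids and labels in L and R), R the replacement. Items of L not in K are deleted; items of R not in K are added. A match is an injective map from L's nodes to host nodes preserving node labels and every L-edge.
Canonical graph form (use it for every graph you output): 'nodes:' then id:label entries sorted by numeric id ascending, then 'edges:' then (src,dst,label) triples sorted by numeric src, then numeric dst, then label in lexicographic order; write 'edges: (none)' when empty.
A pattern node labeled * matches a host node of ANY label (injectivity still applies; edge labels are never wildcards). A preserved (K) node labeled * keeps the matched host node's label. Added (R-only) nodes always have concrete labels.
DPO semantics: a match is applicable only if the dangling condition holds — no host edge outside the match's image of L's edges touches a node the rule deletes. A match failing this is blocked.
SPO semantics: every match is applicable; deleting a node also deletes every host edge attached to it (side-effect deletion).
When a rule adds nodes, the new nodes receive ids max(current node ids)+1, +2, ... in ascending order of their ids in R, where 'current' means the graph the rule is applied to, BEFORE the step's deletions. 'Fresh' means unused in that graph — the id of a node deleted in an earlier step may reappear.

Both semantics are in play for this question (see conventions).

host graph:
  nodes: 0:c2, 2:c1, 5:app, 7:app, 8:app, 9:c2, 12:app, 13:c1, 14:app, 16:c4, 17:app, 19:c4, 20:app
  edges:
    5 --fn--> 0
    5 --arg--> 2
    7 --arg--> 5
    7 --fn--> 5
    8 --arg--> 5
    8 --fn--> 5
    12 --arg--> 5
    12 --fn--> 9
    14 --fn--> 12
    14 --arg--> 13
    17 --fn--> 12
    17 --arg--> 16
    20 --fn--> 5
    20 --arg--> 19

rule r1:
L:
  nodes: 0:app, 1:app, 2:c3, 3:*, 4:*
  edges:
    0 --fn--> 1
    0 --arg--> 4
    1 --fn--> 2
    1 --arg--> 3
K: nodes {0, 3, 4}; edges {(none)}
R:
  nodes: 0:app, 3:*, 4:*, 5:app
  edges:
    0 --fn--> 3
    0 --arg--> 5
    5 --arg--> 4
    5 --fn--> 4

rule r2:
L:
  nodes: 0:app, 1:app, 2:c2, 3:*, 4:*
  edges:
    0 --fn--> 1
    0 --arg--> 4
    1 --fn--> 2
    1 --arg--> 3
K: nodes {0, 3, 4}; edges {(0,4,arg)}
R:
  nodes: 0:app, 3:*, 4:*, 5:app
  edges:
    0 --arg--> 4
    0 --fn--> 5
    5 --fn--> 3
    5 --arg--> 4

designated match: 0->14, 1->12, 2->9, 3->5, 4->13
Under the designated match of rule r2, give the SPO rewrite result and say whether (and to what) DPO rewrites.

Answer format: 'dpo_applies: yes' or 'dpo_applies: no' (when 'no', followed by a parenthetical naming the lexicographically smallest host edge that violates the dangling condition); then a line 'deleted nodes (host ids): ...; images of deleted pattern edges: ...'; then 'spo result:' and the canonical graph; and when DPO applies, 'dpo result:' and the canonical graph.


dpo_applies: no
(the rule deletes node 12, which keeps host edge (17,12,fn) outside the match image — the dangling condition fails, DPO blocks; SPO proceeds and side-deletes such edges)
deleted nodes (host ids): 9, 12; images of deleted pattern edges: (12,5,arg); (12,9,fn); (14,12,fn)
spo result:
nodes: 0:c2, 2:c1, 5:app, 7:app, 8:app, 13:c1, 14:app, 16:c4, 17:app, 19:c4, 20:app, 21:app
edges: (5,0,fn); (5,2,arg); (7,5,arg); (7,5,fn); (8,5,arg); (8,5,fn); (14,13,arg); (14,21,fn); (17,16,arg); (20,5,fn); (20,19,arg); (21,5,fn); (21,13,arg)


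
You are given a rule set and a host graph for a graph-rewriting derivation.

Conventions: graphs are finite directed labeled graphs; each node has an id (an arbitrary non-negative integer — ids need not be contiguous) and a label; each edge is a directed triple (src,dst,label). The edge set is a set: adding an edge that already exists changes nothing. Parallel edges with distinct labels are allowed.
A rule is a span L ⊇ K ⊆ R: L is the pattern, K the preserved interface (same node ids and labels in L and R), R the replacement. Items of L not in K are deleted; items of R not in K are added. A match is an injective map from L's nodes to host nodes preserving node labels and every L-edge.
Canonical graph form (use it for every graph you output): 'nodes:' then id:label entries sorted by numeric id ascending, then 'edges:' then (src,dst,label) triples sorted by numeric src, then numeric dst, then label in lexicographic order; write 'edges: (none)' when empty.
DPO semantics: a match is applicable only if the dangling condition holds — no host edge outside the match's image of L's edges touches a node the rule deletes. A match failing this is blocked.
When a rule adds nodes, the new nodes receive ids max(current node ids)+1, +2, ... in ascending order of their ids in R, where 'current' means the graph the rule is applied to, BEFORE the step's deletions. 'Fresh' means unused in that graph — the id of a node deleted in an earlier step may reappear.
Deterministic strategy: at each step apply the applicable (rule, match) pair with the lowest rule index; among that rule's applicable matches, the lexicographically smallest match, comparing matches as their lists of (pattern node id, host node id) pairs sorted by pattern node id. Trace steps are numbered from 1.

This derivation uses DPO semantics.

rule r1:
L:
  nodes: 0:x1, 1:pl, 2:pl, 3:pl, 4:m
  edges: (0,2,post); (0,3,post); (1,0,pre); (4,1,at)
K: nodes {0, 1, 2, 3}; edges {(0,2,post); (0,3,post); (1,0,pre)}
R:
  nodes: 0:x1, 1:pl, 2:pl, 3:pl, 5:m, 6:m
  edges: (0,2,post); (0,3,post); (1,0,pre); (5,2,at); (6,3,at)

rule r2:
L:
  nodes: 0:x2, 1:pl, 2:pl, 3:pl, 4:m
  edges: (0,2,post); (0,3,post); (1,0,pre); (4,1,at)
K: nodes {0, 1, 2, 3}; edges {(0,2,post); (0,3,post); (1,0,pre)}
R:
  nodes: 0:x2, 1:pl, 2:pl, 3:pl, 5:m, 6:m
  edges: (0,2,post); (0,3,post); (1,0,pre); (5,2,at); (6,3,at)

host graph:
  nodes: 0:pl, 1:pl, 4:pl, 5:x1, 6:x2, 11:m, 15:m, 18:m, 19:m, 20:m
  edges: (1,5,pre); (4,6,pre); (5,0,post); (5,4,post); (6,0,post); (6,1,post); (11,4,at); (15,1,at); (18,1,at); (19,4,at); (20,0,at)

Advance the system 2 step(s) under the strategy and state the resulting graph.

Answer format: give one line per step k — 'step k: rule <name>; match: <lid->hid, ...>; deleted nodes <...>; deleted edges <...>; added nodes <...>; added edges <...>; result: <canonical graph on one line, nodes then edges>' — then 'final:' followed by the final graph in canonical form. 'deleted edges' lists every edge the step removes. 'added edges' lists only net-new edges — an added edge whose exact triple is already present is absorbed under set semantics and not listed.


step 1: rule r1; match: 0->5, 1->1, 2->0, 3->4, 4->15; deleted nodes 15; deleted edges (15,1,at); added nodes 21, 22; added edges (21,0,at); (22,4,at); result: nodes: 0:pl, 1:pl, 4:pl, 5:x1, 6:x2, 11:m, 18:m, 19:m, 20:m, 21:m, 22:m edges: (1,5,pre); (4,6,pre); (5,0,post); (5,4,post); (6,0,post); (6,1,post); (11,4,at); (18,1,at); (19,4,at); (20,0,at); (21,0,at); (22,4,at)
step 2: rule r1; match: 0->5, 1->1, 2->0, 3->4, 4->18; deleted nodes 18; deleted edges (18,1,at); added nodes 23, 24; added edges (23,0,at); (24,4,at); result: nodes: 0:pl, 1:pl, 4:pl, 5:x1, 6:x2, 11:m, 19:m, 20:m, 21:m, 22:m, 23:m, 24:m edges: (1,5,pre); (4,6,pre); (5,0,post); (5,4,post); (6,0,post); (6,1,post); (11,4,at); (19,4,at); (20,0,at); (21,0,at); (22,4,at); (23,0,at); (24,4,at)
final:
nodes: 0:pl, 1:pl, 4:pl, 5:x1, 6:x2, 11:m, 19:m, 20:m, 21:m, 22:m, 23:m, 24:m
edges: (1,5,pre); (4,6,pre); (5,0,post); (5,4,post); (6,0,post); (6,1,post); (11,4,at); (19,4,at); (20,0,at); (21,0,at); (22,4,at); (23,0,at); (24,4,at)


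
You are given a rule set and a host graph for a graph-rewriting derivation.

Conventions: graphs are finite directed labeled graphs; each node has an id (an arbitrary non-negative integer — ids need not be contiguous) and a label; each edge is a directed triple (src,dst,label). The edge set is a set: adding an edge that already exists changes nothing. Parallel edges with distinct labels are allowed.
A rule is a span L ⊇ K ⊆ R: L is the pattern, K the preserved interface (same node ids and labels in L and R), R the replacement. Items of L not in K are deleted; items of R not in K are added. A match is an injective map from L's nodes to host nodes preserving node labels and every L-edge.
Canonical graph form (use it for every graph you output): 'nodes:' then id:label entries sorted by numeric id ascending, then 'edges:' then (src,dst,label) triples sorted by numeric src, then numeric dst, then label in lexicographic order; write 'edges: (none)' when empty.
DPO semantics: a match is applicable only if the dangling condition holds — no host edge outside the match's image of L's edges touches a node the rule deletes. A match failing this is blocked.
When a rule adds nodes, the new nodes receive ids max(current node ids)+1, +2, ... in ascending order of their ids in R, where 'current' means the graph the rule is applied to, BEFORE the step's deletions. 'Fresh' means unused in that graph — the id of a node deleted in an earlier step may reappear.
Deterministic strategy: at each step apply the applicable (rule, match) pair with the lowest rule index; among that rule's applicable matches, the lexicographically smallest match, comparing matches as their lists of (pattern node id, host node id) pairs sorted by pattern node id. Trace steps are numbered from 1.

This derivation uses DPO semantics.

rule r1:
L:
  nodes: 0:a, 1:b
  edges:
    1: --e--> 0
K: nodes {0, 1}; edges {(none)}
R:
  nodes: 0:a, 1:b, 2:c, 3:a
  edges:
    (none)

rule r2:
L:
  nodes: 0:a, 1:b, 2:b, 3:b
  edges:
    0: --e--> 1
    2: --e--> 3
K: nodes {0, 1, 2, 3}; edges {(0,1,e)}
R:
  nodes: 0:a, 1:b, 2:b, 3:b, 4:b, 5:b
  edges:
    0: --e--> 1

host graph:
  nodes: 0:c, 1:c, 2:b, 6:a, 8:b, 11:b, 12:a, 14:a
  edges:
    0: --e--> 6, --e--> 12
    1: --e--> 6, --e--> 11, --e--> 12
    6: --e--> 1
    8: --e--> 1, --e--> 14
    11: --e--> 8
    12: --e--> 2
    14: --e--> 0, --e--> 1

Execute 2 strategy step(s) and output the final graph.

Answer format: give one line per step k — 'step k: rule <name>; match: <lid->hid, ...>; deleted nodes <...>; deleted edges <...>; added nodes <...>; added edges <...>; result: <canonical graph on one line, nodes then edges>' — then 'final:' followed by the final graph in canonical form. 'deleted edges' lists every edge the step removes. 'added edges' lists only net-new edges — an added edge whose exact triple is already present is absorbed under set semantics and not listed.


step 1: rule r1; match: 0->14, 1->8; deleted nodes (none); deleted edges (8,14,e); added nodes 15, 16; added edges (none); result: nodes: 0:c, 1:c, 2:b, 6:a, 8:b, 11:b, 12:a, 14:a, 15:c, 16:a edges: (0,6,e); (0,12,e); (1,6,e); (1,11,e); (1,12,e); (6,1,e); (8,1,e); (11,8,e); (12,2,e); (14,0,e); (14,1,e)
step 2: rule r2; match: 0->12, 1->2, 2->11, 3->8; deleted nodes (none); deleted edges (11,8,e); added nodes 17, 18; added edges (none); result: nodes: 0:c, 1:c, 2:b, 6:a, 8:b, 11:b, 12:a, 14:a, 15:c, 16:a, 17:b, 18:b edges: (0,6,e); (0,12,e); (1,6,e); (1,11,e); (1,12,e); (6,1,e); (8,1,e); (12,2,e); (14,0,e); (14,1,e)
final:
nodes: 0:c, 1:c, 2:b, 6:a, 8:b, 11:b, 12:a, 14:a, 15:c, 16:a, 17:b, 18:b
edges: (0,6,e); (0,12,e); (1,6,e); (1,11,e); (1,12,e); (6,1,e); (8,1,e); (12,2,e); (14,0,e); (14,1,e)


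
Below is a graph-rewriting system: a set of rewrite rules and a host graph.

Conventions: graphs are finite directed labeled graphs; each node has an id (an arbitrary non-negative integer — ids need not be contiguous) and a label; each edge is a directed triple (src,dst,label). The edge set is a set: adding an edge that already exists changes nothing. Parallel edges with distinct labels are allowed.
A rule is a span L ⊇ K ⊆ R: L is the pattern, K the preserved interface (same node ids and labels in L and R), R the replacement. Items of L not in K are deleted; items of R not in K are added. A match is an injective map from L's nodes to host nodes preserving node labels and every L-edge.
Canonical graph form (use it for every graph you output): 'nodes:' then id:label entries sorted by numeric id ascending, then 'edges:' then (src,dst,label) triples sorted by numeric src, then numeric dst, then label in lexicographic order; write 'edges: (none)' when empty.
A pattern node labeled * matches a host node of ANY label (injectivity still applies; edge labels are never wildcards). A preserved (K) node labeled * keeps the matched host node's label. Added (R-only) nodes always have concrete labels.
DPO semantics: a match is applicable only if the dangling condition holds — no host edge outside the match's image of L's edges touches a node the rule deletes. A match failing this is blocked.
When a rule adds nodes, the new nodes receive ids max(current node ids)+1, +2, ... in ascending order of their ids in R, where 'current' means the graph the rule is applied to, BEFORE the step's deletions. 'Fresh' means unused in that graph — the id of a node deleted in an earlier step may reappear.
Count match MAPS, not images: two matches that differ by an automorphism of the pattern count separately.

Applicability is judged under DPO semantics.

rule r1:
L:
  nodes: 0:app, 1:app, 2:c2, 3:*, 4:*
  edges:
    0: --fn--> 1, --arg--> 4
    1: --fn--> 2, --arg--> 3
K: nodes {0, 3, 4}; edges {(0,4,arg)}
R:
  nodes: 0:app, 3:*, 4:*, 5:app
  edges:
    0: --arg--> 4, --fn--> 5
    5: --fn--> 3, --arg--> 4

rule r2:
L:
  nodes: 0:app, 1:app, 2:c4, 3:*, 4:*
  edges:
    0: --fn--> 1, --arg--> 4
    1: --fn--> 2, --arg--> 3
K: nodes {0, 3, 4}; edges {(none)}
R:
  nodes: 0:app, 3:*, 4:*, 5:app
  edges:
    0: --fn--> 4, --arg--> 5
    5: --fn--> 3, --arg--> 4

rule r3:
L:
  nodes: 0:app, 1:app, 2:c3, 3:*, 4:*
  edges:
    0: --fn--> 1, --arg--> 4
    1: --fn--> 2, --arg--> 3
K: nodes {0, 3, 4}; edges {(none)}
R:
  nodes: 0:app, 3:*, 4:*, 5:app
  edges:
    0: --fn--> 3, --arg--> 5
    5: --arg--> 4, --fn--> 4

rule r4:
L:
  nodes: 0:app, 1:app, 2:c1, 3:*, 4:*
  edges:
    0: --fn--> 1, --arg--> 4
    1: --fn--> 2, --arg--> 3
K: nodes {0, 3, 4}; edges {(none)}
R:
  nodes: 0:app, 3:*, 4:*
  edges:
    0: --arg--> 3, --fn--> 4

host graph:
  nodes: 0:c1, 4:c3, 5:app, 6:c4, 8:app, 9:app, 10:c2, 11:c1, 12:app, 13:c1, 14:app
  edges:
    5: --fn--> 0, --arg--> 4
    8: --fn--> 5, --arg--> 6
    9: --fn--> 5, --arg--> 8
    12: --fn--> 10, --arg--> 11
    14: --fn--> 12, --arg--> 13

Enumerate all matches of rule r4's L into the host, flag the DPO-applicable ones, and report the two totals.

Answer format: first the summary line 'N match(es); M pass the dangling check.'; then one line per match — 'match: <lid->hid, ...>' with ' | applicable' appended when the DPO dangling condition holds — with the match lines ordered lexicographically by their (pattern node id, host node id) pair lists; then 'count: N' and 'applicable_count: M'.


2 match(es); 0 pass the dangling check.
match: 0->8, 1->5, 2->0, 3->4, 4->6
match: 0->9, 1->5, 2->0, 3->4, 4->8
count: 2
applicable_count: 0


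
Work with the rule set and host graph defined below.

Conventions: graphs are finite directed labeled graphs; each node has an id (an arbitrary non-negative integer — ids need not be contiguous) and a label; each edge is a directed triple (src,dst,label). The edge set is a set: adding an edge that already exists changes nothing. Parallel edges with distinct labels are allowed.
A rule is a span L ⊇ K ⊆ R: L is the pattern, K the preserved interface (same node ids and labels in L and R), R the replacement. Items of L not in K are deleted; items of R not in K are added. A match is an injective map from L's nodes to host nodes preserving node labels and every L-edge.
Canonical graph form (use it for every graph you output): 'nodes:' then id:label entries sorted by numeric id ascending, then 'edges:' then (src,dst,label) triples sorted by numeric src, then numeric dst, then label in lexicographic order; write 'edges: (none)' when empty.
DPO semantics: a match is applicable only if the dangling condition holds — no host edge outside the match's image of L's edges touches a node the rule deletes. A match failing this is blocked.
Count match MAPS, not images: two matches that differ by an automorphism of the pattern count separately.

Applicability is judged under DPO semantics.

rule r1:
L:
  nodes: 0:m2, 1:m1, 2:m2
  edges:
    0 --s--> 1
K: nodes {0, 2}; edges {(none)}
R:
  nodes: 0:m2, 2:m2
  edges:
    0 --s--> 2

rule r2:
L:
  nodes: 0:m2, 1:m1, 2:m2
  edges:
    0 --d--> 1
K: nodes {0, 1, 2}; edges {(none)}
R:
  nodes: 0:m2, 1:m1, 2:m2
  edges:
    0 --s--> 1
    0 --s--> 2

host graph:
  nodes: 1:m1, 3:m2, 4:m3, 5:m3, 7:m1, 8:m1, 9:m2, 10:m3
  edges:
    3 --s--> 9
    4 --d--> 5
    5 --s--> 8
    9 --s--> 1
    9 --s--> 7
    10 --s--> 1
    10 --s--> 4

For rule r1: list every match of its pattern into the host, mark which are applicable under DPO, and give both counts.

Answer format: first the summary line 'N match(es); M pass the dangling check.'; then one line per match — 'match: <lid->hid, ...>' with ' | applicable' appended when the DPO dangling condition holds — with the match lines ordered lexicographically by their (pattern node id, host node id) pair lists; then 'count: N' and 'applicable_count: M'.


2 match(es); 1 pass the dangling check.
match: 0->9, 1->1, 2->3
match: 0->9, 1->7, 2->3 | applicable
count: 2
applicable_count: 1


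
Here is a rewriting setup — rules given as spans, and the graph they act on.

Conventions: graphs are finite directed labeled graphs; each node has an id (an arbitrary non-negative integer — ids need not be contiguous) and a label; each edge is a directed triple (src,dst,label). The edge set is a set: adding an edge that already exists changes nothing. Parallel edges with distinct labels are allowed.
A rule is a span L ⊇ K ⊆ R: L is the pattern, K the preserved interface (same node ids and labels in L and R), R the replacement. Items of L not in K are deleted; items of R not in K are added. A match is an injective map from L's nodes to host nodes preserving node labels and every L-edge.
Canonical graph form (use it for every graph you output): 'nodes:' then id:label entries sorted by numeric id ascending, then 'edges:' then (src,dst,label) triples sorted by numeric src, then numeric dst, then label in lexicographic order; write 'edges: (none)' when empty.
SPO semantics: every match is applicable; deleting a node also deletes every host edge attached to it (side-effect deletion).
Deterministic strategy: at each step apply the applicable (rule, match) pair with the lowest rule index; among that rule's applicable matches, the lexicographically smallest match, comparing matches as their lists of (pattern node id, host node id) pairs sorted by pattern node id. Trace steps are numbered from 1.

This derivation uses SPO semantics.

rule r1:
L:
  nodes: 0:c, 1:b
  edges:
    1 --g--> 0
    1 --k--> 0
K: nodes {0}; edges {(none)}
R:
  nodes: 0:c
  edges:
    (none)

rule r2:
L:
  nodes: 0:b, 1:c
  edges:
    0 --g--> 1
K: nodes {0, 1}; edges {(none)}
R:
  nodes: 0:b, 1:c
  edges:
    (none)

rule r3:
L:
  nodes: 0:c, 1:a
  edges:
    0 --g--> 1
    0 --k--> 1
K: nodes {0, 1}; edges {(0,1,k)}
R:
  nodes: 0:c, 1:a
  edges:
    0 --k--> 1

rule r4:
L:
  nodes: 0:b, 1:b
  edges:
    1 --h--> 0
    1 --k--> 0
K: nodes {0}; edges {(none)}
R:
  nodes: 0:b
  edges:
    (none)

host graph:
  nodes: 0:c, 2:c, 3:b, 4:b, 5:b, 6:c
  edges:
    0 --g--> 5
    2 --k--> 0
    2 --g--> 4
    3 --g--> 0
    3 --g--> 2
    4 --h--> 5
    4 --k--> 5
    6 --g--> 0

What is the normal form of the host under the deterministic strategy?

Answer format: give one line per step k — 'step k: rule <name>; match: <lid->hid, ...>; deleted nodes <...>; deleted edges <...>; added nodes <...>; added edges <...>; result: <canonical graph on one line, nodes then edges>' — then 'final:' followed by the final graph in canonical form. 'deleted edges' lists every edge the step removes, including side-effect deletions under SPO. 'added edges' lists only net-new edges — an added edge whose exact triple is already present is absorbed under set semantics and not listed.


step 1: rule r2; match: 0->3, 1->0; deleted nodes (none); deleted edges (3,0,g); added nodes (none); added edges (none); result: nodes: 0:c, 2:c, 3:b, 4:b, 5:b, 6:c edges: (0,5,g); (2,0,k); (2,4,g); (3,2,g); (4,5,h); (4,5,k); (6,0,g)
step 2: rule r2; match: 0->3, 1->2; deleted nodes (none); deleted edges (3,2,g); added nodes (none); added edges (none); result: nodes: 0:c, 2:c, 3:b, 4:b, 5:b, 6:c edges: (0,5,g); (2,0,k); (2,4,g); (4,5,h); (4,5,k); (6,0,g)
step 3: rule r4; match: 0->5, 1->4; deleted nodes 4; deleted edges (2,4,g); (4,5,h); (4,5,k); added nodes (none); added edges (none); result: nodes: 0:c, 2:c, 3:b, 5:b, 6:c edges: (0,5,g); (2,0,k); (6,0,g)
final:
nodes: 0:c, 2:c, 3:b, 5:b, 6:c
edges: (0,5,g); (2,0,k); (6,0,g)


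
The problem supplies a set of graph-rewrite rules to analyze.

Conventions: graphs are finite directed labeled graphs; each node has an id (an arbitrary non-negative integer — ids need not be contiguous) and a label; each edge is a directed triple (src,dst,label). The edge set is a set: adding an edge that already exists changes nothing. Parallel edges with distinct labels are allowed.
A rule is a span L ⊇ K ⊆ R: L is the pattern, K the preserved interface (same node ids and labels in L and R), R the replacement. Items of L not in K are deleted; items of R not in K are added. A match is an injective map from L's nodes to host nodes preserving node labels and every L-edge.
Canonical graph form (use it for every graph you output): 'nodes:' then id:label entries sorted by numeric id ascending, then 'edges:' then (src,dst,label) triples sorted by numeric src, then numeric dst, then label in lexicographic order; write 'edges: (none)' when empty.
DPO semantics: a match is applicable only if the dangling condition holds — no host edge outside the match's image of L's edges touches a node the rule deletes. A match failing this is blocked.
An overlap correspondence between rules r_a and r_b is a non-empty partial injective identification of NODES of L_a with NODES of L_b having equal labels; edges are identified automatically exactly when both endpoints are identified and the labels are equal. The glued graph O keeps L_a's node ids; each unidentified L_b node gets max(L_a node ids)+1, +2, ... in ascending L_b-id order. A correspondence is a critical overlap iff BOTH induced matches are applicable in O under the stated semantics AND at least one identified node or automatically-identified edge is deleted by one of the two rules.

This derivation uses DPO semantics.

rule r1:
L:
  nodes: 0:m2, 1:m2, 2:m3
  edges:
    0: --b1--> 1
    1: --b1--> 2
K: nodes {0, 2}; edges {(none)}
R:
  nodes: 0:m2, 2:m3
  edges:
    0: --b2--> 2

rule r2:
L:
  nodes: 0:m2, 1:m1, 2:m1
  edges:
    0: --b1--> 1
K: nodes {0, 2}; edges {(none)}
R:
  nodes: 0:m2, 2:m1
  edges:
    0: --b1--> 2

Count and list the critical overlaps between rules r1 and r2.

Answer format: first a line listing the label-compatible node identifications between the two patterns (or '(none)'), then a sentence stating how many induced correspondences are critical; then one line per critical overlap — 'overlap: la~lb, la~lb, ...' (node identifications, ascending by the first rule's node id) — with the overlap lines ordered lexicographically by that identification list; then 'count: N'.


label-compatible node identifications between L(r1) and L(r2): 0~0, 1~0
0 of the induced correspondences are critical overlaps of r1 and r2.
count: 0


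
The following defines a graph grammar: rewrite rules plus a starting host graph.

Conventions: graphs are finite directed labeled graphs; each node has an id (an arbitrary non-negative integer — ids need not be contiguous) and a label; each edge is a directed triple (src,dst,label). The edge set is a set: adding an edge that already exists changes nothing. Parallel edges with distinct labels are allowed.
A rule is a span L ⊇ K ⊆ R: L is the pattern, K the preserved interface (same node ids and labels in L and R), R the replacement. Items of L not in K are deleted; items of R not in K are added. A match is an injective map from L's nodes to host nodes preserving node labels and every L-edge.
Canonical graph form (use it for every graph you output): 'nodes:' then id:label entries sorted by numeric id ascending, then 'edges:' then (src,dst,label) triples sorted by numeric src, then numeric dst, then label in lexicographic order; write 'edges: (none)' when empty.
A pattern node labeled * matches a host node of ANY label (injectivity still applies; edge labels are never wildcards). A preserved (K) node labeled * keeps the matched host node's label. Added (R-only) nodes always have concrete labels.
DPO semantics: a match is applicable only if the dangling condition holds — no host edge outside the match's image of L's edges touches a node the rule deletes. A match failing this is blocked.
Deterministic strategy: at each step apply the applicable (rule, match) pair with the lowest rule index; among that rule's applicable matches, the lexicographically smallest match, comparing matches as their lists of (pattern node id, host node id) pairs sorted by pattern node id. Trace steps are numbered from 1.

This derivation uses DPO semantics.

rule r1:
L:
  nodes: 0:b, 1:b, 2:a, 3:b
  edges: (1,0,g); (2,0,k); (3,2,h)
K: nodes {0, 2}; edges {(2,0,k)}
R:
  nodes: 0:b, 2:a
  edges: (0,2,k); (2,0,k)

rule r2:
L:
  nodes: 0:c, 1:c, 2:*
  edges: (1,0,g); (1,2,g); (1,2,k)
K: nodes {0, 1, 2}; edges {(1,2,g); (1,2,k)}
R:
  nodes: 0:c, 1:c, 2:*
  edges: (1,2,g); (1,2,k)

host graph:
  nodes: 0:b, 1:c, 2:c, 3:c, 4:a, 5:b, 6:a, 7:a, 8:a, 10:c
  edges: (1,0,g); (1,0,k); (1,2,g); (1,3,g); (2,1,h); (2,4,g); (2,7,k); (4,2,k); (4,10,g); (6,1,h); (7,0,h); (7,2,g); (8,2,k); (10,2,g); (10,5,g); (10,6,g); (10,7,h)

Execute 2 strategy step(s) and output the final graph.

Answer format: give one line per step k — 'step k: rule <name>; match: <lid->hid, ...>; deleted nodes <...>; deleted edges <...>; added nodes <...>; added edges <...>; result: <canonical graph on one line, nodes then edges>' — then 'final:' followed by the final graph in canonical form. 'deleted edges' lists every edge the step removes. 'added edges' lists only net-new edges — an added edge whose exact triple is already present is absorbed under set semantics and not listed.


step 1: rule r2; match: 0->2, 1->1, 2->0; deleted nodes (none); deleted edges (1,2,g); added nodes (none); added edges (none); result: nodes: 0:b, 1:c, 2:c, 3:c, 4:a, 5:b, 6:a, 7:a, 8:a, 10:c edges: (1,0,g); (1,0,k); (1,3,g); (2,1,h); (2,4,g); (2,7,k); (4,2,k); (4,10,g); (6,1,h); (7,0,h); (7,2,g); (8,2,k); (10,2,g); (10,5,g); (10,6,g); (10,7,h)
step 2: rule r2; match: 0->3, 1->1, 2->0; deleted nodes (none); deleted edges (1,3,g); added nodes (none); added edges (none); result: nodes: 0:b, 1:c, 2:c, 3:c, 4:a, 5:b, 6:a, 7:a, 8:a, 10:c edges: (1,0,g); (1,0,k); (2,1,h); (2,4,g); (2,7,k); (4,2,k); (4,10,g); (6,1,h); (7,0,h); (7,2,g); (8,2,k); (10,2,g); (10,5,g); (10,6,g); (10,7,h)
final:
nodes: 0:b, 1:c, 2:c, 3:c, 4:a, 5:b, 6:a, 7:a, 8:a, 10:c
edges: (1,0,g); (1,0,k); (2,1,h); (2,4,g); (2,7,k); (4,2,k); (4,10,g); (6,1,h); (7,0,h); (7,2,g); (8,2,k); (10,2,g); (10,5,g); (10,6,g); (10,7,h)
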